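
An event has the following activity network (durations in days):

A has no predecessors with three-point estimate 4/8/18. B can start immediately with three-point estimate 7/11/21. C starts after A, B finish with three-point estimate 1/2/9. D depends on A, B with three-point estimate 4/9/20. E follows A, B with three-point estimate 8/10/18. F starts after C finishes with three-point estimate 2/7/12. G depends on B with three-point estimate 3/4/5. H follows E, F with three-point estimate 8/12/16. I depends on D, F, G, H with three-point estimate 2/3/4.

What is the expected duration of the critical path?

38 days

te_A = (4 + 4·8 + 18)/6 = 54/6 = 9
te_B = (7 + 4·11 + 21)/6 = 72/6 = 12
te_C = (1 + 4·2 + 9)/6 = 18/6 = 3
te_D = (4 + 4·9 + 20)/6 = 60/6 = 10
te_E = (8 + 4·10 + 18)/6 = 66/6 = 11
te_F = (2 + 4·7 + 12)/6 = 42/6 = 7
te_G = (3 + 4·4 + 5)/6 = 24/6 = 4
te_H = (8 + 4·12 + 16)/6 = 72/6 = 12
te_I = (2 + 4·3 + 4)/6 = 18/6 = 3

Forward pass:
ES_A = 0; EF_A = 9
ES_B = 0; EF_B = 12
ES_C = max(EF_A=9, EF_B=12) = 12; EF_C = 12+3 = 15
ES_D = max(EF_A=9, EF_B=12) = 12; EF_D = 12+10 = 22
ES_E = max(EF_A=9, EF_B=12) = 12; EF_E = 12+11 = 23
ES_F = 15; EF_F = 15+7 = 22
ES_G = 12; EF_G = 12+4 = 16
ES_H = max(EF_E=23, EF_F=22) = 23; EF_H = 23+12 = 35
ES_I = max(EF_D=22, EF_F=22, EF_G=16, EF_H=35) = 35; EF_I = 35+3 = 38
Expected project duration μ = 38 days. Critical path: B → E → H → I.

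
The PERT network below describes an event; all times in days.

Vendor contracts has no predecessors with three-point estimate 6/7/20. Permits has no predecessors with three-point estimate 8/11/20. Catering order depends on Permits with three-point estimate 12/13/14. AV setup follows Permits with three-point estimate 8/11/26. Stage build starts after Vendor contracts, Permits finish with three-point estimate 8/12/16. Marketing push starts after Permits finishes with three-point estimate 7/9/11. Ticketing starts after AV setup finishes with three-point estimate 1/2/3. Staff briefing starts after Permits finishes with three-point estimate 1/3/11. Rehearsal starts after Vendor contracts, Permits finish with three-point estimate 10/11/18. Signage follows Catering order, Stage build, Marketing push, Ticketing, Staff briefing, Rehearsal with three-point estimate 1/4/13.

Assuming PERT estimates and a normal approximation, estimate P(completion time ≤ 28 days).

te_Vendor contracts = (6 + 4·7 + 20)/6 = 54/6 = 9; σ²_Vendor contracts = ((20−6)/6)² = 5.444
te_Permits = (8 + 4·11 + 20)/6 = 72/6 = 12; σ²_Permits = ((20−8)/6)² = 4.000
te_Catering order = (12 + 4·13 + 14)/6 = 78/6 = 13; σ²_Catering order = ((14−12)/6)² = 0.111
te_AV setup = (8 + 4·11 + 26)/6 = 78/6 = 13; σ²_AV setup = ((26−8)/6)² = 9.000
te_Stage build = (8 + 4·12 + 16)/6 = 72/6 = 12; σ²_Stage build = ((16−8)/6)² = 1.778
te_Marketing push = (7 + 4·9 + 11)/6 = 54/6 = 9; σ²_Marketing push = ((11−7)/6)² = 0.444
te_Ticketing = (1 + 4·2 + 3)/6 = 12/6 = 2; σ²_Ticketing = ((3−1)/6)² = 0.111
te_Staff briefing = (1 + 4·3 + 11)/6 = 24/6 = 4; σ²_Staff briefing = ((11−1)/6)² = 2.778
te_Rehearsal = (10 + 4·11 + 18)/6 = 72/6 = 12; σ²_Rehearsal = ((18−10)/6)² = 1.778
te_Signage = (1 + 4·4 + 13)/6 = 30/6 = 5; σ²_Signage = ((13−1)/6)² = 4.000

Forward pass:
ES_Vendor contracts = 0; EF_Vendor contracts = 9
ES_Permits = 0; EF_Permits = 12
ES_Catering order = 12; EF_Catering order = 12+13 = 25
ES_AV setup = 12; EF_AV setup = 12+13 = 25
ES_Stage build = max(EF_Vendor contracts=9, EF_Permits=12) = 12; EF_Stage build = 12+12 = 24
ES_Marketing push = 12; EF_Marketing push = 12+9 = 21
ES_Ticketing = 25; EF_Ticketing = 25+2 = 27
ES_Staff briefing = 12; EF_Staff briefing = 12+4 = 16
ES_Rehearsal = max(EF_Vendor contracts=9, EF_Permits=12) = 12; EF_Rehearsal = 12+12 = 24
ES_Signage = max(EF_Catering order=25, EF_Stage build=24, EF_Marketing push=21, EF_Ticketing=27, EF_Staff briefing=16, EF_Rehearsal=24) = 27; EF_Signage = 27+5 = 32
Expected project duration μ = 32 days. Critical path: Permits → AV setup → Ticketing → Signage.

Variance along critical path = 4.000 + 9.000 + 0.111 + 4.000 = 17.111; σ = √17.111 = 4.137 days.
Z = (28 − 32) / 4.137 = -0.967
P(T ≤ 28) = Φ(-0.967) ≈ 0.167

0.167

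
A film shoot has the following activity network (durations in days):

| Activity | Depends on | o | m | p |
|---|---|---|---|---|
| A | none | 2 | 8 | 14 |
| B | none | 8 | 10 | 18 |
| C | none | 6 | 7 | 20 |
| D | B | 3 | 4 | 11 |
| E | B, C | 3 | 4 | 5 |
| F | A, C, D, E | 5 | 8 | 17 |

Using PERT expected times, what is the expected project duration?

te_A = (2 + 4·8 + 14)/6 = 48/6 = 8
te_B = (8 + 4·10 + 18)/6 = 66/6 = 11
te_C = (6 + 4·7 + 20)/6 = 54/6 = 9
te_D = (3 + 4·4 + 11)/6 = 30/6 = 5
te_E = (3 + 4·4 + 5)/6 = 24/6 = 4
te_F = (5 + 4·8 + 17)/6 = 54/6 = 9

Forward pass:
ES_A = 0; EF_A = 8
ES_B = 0; EF_B = 11
ES_C = 0; EF_C = 9
ES_D = 11; EF_D = 11+5 = 16
ES_E = max(EF_B=11, EF_C=9) = 11; EF_E = 11+4 = 15
ES_F = max(EF_A=8, EF_C=9, EF_D=16, EF_E=15) = 16; EF_F = 16+9 = 25
Expected project duration μ = 25 days. Critical path: B → D → F.

25 days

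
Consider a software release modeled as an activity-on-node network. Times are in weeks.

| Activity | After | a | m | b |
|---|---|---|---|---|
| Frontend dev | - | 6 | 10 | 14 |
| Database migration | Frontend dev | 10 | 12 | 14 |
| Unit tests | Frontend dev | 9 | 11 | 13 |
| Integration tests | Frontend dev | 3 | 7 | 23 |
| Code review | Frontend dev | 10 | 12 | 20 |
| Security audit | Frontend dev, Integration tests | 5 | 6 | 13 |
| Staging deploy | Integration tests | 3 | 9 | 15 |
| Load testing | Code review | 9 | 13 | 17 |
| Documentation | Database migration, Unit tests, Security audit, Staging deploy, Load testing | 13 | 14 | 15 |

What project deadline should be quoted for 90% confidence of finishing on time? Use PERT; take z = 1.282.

53.3 weeks

te_Frontend dev = (6 + 4·10 + 14)/6 = 60/6 = 10; σ²_Frontend dev = ((14−6)/6)² = 1.778
te_Database migration = (10 + 4·12 + 14)/6 = 72/6 = 12; σ²_Database migration = ((14−10)/6)² = 0.444
te_Unit tests = (9 + 4·11 + 13)/6 = 66/6 = 11; σ²_Unit tests = ((13−9)/6)² = 0.444
te_Integration tests = (3 + 4·7 + 23)/6 = 54/6 = 9; σ²_Integration tests = ((23−3)/6)² = 11.111
te_Code review = (10 + 4·12 + 20)/6 = 78/6 = 13; σ²_Code review = ((20−10)/6)² = 2.778
te_Security audit = (5 + 4·6 + 13)/6 = 42/6 = 7; σ²_Security audit = ((13−5)/6)² = 1.778
te_Staging deploy = (3 + 4·9 + 15)/6 = 54/6 = 9; σ²_Staging deploy = ((15−3)/6)² = 4.000
te_Load testing = (9 + 4·13 + 17)/6 = 78/6 = 13; σ²_Load testing = ((17−9)/6)² = 1.778
te_Documentation = (13 + 4·14 + 15)/6 = 84/6 = 14; σ²_Documentation = ((15−13)/6)² = 0.111

Forward pass:
ES_Frontend dev = 0; EF_Frontend dev = 10
ES_Database migration = 10; EF_Database migration = 10+12 = 22
ES_Unit tests = 10; EF_Unit tests = 10+11 = 21
ES_Integration tests = 10; EF_Integration tests = 10+9 = 19
ES_Code review = 10; EF_Code review = 10+13 = 23
ES_Security audit = max(EF_Frontend dev=10, EF_Integration tests=19) = 19; EF_Security audit = 19+7 = 26
ES_Staging deploy = 19; EF_Staging deploy = 19+9 = 28
ES_Load testing = 23; EF_Load testing = 23+13 = 36
ES_Documentation = max(EF_Database migration=22, EF_Unit tests=21, EF_Security audit=26, EF_Staging deploy=28, EF_Load testing=36) = 36; EF_Documentation = 36+14 = 50
Expected project duration μ = 50 weeks. Critical path: Frontend dev → Code review → Load testing → Documentation.

Variance along critical path = 1.778 + 2.778 + 1.778 + 0.111 = 6.444; σ = 2.539 weeks.
D = μ + z·σ = 50 + 1.282·2.539 = 53.3 weeks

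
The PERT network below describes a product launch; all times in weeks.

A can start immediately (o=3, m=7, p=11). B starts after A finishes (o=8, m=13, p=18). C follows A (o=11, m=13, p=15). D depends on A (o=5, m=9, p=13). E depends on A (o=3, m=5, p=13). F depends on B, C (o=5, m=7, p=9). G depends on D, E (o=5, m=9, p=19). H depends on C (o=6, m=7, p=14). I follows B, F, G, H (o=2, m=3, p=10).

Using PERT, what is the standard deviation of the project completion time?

te_A = (3 + 4·7 + 11)/6 = 42/6 = 7; σ²_A = ((11−3)/6)² = 1.778
te_B = (8 + 4·13 + 18)/6 = 78/6 = 13; σ²_B = ((18−8)/6)² = 2.778
te_C = (11 + 4·13 + 15)/6 = 78/6 = 13; σ²_C = ((15−11)/6)² = 0.444
te_D = (5 + 4·9 + 13)/6 = 54/6 = 9; σ²_D = ((13−5)/6)² = 1.778
te_E = (3 + 4·5 + 13)/6 = 36/6 = 6; σ²_E = ((13−3)/6)² = 2.778
te_F = (5 + 4·7 + 9)/6 = 42/6 = 7; σ²_F = ((9−5)/6)² = 0.444
te_G = (5 + 4·9 + 19)/6 = 60/6 = 10; σ²_G = ((19−5)/6)² = 5.444
te_H = (6 + 4·7 + 14)/6 = 48/6 = 8; σ²_H = ((14−6)/6)² = 1.778
te_I = (2 + 4·3 + 10)/6 = 24/6 = 4; σ²_I = ((10−2)/6)² = 1.778

Forward pass:
ES_A = 0; EF_A = 7
ES_B = 7; EF_B = 7+13 = 20
ES_C = 7; EF_C = 7+13 = 20
ES_D = 7; EF_D = 7+9 = 16
ES_E = 7; EF_E = 7+6 = 13
ES_F = max(EF_B=20, EF_C=20) = 20; EF_F = 20+7 = 27
ES_G = max(EF_D=16, EF_E=13) = 16; EF_G = 16+10 = 26
ES_H = 20; EF_H = 20+8 = 28
ES_I = max(EF_B=20, EF_F=27, EF_G=26, EF_H=28) = 28; EF_I = 28+4 = 32
Expected project duration μ = 32 weeks. Critical path: A → C → H → I.

Variance along critical path = 1.778 + 0.444 + 1.778 + 1.778 = 5.778
σ = √5.778 = 2.404 weeks

2.40 weeks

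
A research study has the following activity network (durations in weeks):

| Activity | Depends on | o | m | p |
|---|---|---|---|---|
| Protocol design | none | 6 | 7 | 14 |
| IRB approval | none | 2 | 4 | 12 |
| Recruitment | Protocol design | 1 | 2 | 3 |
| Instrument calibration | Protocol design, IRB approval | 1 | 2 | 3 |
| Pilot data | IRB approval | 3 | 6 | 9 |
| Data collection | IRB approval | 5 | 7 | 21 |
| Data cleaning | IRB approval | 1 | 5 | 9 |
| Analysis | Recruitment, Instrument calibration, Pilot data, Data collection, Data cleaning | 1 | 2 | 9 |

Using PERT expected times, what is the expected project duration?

17 weeks

te_Protocol design = (6 + 4·7 + 14)/6 = 48/6 = 8
te_IRB approval = (2 + 4·4 + 12)/6 = 30/6 = 5
te_Recruitment = (1 + 4·2 + 3)/6 = 12/6 = 2
te_Instrument calibration = (1 + 4·2 + 3)/6 = 12/6 = 2
te_Pilot data = (3 + 4·6 + 9)/6 = 36/6 = 6
te_Data collection = (5 + 4·7 + 21)/6 = 54/6 = 9
te_Data cleaning = (1 + 4·5 + 9)/6 = 30/6 = 5
te_Analysis = (1 + 4·2 + 9)/6 = 18/6 = 3

Forward pass:
ES_Protocol design = 0; EF_Protocol design = 8
ES_IRB approval = 0; EF_IRB approval = 5
ES_Recruitment = 8; EF_Recruitment = 8+2 = 10
ES_Instrument calibration = max(EF_Protocol design=8, EF_IRB approval=5) = 8; EF_Instrument calibration = 8+2 = 10
ES_Pilot data = 5; EF_Pilot data = 5+6 = 11
ES_Data collection = 5; EF_Data collection = 5+9 = 14
ES_Data cleaning = 5; EF_Data cleaning = 5+5 = 10
ES_Analysis = max(EF_Recruitment=10, EF_Instrument calibration=10, EF_Pilot data=11, EF_Data collection=14, EF_Data cleaning=10) = 14; EF_Analysis = 14+3 = 17
Expected project duration μ = 17 weeks. Critical path: IRB approval → Data collection → Analysis.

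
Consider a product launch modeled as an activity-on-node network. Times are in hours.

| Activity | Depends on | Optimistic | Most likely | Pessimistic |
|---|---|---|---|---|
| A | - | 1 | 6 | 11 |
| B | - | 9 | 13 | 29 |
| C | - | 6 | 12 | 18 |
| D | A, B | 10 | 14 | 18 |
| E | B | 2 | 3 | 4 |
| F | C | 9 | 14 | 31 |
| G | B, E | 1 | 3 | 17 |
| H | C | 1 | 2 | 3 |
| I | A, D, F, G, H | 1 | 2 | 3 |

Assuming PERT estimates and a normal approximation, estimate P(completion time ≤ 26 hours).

0.083

te_A = (1 + 4·6 + 11)/6 = 36/6 = 6; σ²_A = ((11−1)/6)² = 2.778
te_B = (9 + 4·13 + 29)/6 = 90/6 = 15; σ²_B = ((29−9)/6)² = 11.111
te_C = (6 + 4·12 + 18)/6 = 72/6 = 12; σ²_C = ((18−6)/6)² = 4.000
te_D = (10 + 4·14 + 18)/6 = 84/6 = 14; σ²_D = ((18−10)/6)² = 1.778
te_E = (2 + 4·3 + 4)/6 = 18/6 = 3; σ²_E = ((4−2)/6)² = 0.111
te_F = (9 + 4·14 + 31)/6 = 96/6 = 16; σ²_F = ((31−9)/6)² = 13.444
te_G = (1 + 4·3 + 17)/6 = 30/6 = 5; σ²_G = ((17−1)/6)² = 7.111
te_H = (1 + 4·2 + 3)/6 = 12/6 = 2; σ²_H = ((3−1)/6)² = 0.111
te_I = (1 + 4·2 + 3)/6 = 12/6 = 2; σ²_I = ((3−1)/6)² = 0.111

Forward pass:
ES_A = 0; EF_A = 6
ES_B = 0; EF_B = 15
ES_C = 0; EF_C = 12
ES_D = max(EF_A=6, EF_B=15) = 15; EF_D = 15+14 = 29
ES_E = 15; EF_E = 15+3 = 18
ES_F = 12; EF_F = 12+16 = 28
ES_G = max(EF_B=15, EF_E=18) = 18; EF_G = 18+5 = 23
ES_H = 12; EF_H = 12+2 = 14
ES_I = max(EF_A=6, EF_D=29, EF_F=28, EF_G=23, EF_H=14) = 29; EF_I = 29+2 = 31
Expected project duration μ = 31 hours. Critical path: B → D → I.

Variance along critical path = 11.111 + 1.778 + 0.111 = 13.000; σ = √13.000 = 3.606 hours.
Z = (26 − 31) / 3.606 = -1.387
P(T ≤ 26) = Φ(-1.387) ≈ 0.083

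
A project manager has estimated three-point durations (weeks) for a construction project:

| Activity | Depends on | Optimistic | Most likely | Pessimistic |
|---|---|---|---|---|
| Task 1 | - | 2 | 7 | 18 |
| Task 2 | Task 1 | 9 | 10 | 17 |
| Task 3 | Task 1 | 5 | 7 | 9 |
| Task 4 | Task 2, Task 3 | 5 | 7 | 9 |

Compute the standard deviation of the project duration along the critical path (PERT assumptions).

te_Task 1 = (2 + 4·7 + 18)/6 = 48/6 = 8; σ²_Task 1 = ((18−2)/6)² = 7.111
te_Task 2 = (9 + 4·10 + 17)/6 = 66/6 = 11; σ²_Task 2 = ((17−9)/6)² = 1.778
te_Task 3 = (5 + 4·7 + 9)/6 = 42/6 = 7; σ²_Task 3 = ((9−5)/6)² = 0.444
te_Task 4 = (5 + 4·7 + 9)/6 = 42/6 = 7; σ²_Task 4 = ((9−5)/6)² = 0.444

Forward pass:
ES_Task 1 = 0; EF_Task 1 = 8
ES_Task 2 = 8; EF_Task 2 = 8+11 = 19
ES_Task 3 = 8; EF_Task 3 = 8+7 = 15
ES_Task 4 = max(EF_Task 2=19, EF_Task 3=15) = 19; EF_Task 4 = 19+7 = 26
Expected project duration μ = 26 weeks. Critical path: Task 1 → Task 2 → Task 4.

Variance along critical path = 7.111 + 1.778 + 0.444 = 9.333
σ = √9.333 = 3.055 weeks

3.06 weeks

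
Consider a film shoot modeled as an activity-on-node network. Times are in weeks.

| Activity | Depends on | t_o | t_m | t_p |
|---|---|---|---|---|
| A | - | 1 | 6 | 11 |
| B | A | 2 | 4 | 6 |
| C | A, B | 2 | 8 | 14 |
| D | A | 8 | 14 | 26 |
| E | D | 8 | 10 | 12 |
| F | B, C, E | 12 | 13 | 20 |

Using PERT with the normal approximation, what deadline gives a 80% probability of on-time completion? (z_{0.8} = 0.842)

48.2 weeks

te_A = (1 + 4·6 + 11)/6 = 36/6 = 6; σ²_A = ((11−1)/6)² = 2.778
te_B = (2 + 4·4 + 6)/6 = 24/6 = 4; σ²_B = ((6−2)/6)² = 0.444
te_C = (2 + 4·8 + 14)/6 = 48/6 = 8; σ²_C = ((14−2)/6)² = 4.000
te_D = (8 + 4·14 + 26)/6 = 90/6 = 15; σ²_D = ((26−8)/6)² = 9.000
te_E = (8 + 4·10 + 12)/6 = 60/6 = 10; σ²_E = ((12−8)/6)² = 0.444
te_F = (12 + 4·13 + 20)/6 = 84/6 = 14; σ²_F = ((20−12)/6)² = 1.778

Forward pass:
ES_A = 0; EF_A = 6
ES_B = 6; EF_B = 6+4 = 10
ES_C = max(EF_A=6, EF_B=10) = 10; EF_C = 10+8 = 18
ES_D = 6; EF_D = 6+15 = 21
ES_E = 21; EF_E = 21+10 = 31
ES_F = max(EF_B=10, EF_C=18, EF_E=31) = 31; EF_F = 31+14 = 45
Expected project duration μ = 45 weeks. Critical path: A → D → E → F.

Variance along critical path = 2.778 + 9.000 + 0.444 + 1.778 = 14.000; σ = 3.742 weeks.
D = μ + z·σ = 45 + 0.842·3.742 = 48.2 weeks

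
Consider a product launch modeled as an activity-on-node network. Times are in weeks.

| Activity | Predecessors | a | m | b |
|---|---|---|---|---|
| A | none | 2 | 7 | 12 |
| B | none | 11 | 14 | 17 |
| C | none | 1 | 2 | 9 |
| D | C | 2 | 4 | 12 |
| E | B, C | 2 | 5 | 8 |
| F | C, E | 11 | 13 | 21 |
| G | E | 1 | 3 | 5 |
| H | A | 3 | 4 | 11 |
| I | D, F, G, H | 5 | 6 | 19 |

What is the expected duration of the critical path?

41 weeks

te_A = (2 + 4·7 + 12)/6 = 42/6 = 7
te_B = (11 + 4·14 + 17)/6 = 84/6 = 14
te_C = (1 + 4·2 + 9)/6 = 18/6 = 3
te_D = (2 + 4·4 + 12)/6 = 30/6 = 5
te_E = (2 + 4·5 + 8)/6 = 30/6 = 5
te_F = (11 + 4·13 + 21)/6 = 84/6 = 14
te_G = (1 + 4·3 + 5)/6 = 18/6 = 3
te_H = (3 + 4·4 + 11)/6 = 30/6 = 5
te_I = (5 + 4·6 + 19)/6 = 48/6 = 8

Forward pass:
ES_A = 0; EF_A = 7
ES_B = 0; EF_B = 14
ES_C = 0; EF_C = 3
ES_D = 3; EF_D = 3+5 = 8
ES_E = max(EF_B=14, EF_C=3) = 14; EF_E = 14+5 = 19
ES_F = max(EF_C=3, EF_E=19) = 19; EF_F = 19+14 = 33
ES_G = 19; EF_G = 19+3 = 22
ES_H = 7; EF_H = 7+5 = 12
ES_I = max(EF_D=8, EF_F=33, EF_G=22, EF_H=12) = 33; EF_I = 33+8 = 41
Expected project duration μ = 41 weeks. Critical path: B → E → F → I.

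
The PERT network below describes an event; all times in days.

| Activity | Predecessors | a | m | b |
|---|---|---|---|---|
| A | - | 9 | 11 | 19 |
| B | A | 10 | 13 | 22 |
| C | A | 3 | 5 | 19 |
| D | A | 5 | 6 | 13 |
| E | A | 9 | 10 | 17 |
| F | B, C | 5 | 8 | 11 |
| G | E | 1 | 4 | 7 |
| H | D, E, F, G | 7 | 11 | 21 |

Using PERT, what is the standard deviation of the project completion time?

te_A = (9 + 4·11 + 19)/6 = 72/6 = 12; σ²_A = ((19−9)/6)² = 2.778
te_B = (10 + 4·13 + 22)/6 = 84/6 = 14; σ²_B = ((22−10)/6)² = 4.000
te_C = (3 + 4·5 + 19)/6 = 42/6 = 7; σ²_C = ((19−3)/6)² = 7.111
te_D = (5 + 4·6 + 13)/6 = 42/6 = 7; σ²_D = ((13−5)/6)² = 1.778
te_E = (9 + 4·10 + 17)/6 = 66/6 = 11; σ²_E = ((17−9)/6)² = 1.778
te_F = (5 + 4·8 + 11)/6 = 48/6 = 8; σ²_F = ((11−5)/6)² = 1.000
te_G = (1 + 4·4 + 7)/6 = 24/6 = 4; σ²_G = ((7−1)/6)² = 1.000
te_H = (7 + 4·11 + 21)/6 = 72/6 = 12; σ²_H = ((21−7)/6)² = 5.444

Forward pass:
ES_A = 0; EF_A = 12
ES_B = 12; EF_B = 12+14 = 26
ES_C = 12; EF_C = 12+7 = 19
ES_D = 12; EF_D = 12+7 = 19
ES_E = 12; EF_E = 12+11 = 23
ES_F = max(EF_B=26, EF_C=19) = 26; EF_F = 26+8 = 34
ES_G = 23; EF_G = 23+4 = 27
ES_H = max(EF_D=19, EF_E=23, EF_F=34, EF_G=27) = 34; EF_H = 34+12 = 46
Expected project duration μ = 46 days. Critical path: A → B → F → H.

Variance along critical path = 2.778 + 4.000 + 1.000 + 5.444 = 13.222
σ = √13.222 = 3.636 days

3.64 days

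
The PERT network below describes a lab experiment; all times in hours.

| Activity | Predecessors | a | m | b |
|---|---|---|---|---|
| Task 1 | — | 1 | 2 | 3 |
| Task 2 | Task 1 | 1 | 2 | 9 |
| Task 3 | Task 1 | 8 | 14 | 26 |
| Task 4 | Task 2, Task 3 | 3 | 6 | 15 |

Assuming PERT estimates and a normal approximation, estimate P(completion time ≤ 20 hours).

te_Task 1 = (1 + 4·2 + 3)/6 = 12/6 = 2; σ²_Task 1 = ((3−1)/6)² = 0.111
te_Task 2 = (1 + 4·2 + 9)/6 = 18/6 = 3; σ²_Task 2 = ((9−1)/6)² = 1.778
te_Task 3 = (8 + 4·14 + 26)/6 = 90/6 = 15; σ²_Task 3 = ((26−8)/6)² = 9.000
te_Task 4 = (3 + 4·6 + 15)/6 = 42/6 = 7; σ²_Task 4 = ((15−3)/6)² = 4.000

Forward pass:
ES_Task 1 = 0; EF_Task 1 = 2
ES_Task 2 = 2; EF_Task 2 = 2+3 = 5
ES_Task 3 = 2; EF_Task 3 = 2+15 = 17
ES_Task 4 = max(EF_Task 2=5, EF_Task 3=17) = 17; EF_Task 4 = 17+7 = 24
Expected project duration μ = 24 hours. Critical path: Task 1 → Task 3 → Task 4.

Variance along critical path = 0.111 + 9.000 + 4.000 = 13.111; σ = √13.111 = 3.621 hours.
Z = (20 − 24) / 3.621 = -1.105
P(T ≤ 20) = Φ(-1.105) ≈ 0.135

0.135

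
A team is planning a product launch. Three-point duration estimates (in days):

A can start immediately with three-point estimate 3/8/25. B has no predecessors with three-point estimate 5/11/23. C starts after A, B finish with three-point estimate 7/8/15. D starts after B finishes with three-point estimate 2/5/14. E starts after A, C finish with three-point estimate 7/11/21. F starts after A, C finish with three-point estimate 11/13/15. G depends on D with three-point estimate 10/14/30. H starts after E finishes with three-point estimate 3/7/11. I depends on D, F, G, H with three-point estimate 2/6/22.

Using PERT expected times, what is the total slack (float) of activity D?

6 days

te_A = (3 + 4·8 + 25)/6 = 60/6 = 10
te_B = (5 + 4·11 + 23)/6 = 72/6 = 12
te_C = (7 + 4·8 + 15)/6 = 54/6 = 9
te_D = (2 + 4·5 + 14)/6 = 36/6 = 6
te_E = (7 + 4·11 + 21)/6 = 72/6 = 12
te_F = (11 + 4·13 + 15)/6 = 78/6 = 13
te_G = (10 + 4·14 + 30)/6 = 96/6 = 16
te_H = (3 + 4·7 + 11)/6 = 42/6 = 7
te_I = (2 + 4·6 + 22)/6 = 48/6 = 8

Forward pass:
ES_A = 0; EF_A = 10
ES_B = 0; EF_B = 12
ES_C = max(EF_A=10, EF_B=12) = 12; EF_C = 12+9 = 21
ES_D = 12; EF_D = 12+6 = 18
ES_E = max(EF_A=10, EF_C=21) = 21; EF_E = 21+12 = 33
ES_F = max(EF_A=10, EF_C=21) = 21; EF_F = 21+13 = 34
ES_G = 18; EF_G = 18+16 = 34
ES_H = 33; EF_H = 33+7 = 40
ES_I = max(EF_D=18, EF_F=34, EF_G=34, EF_H=40) = 40; EF_I = 40+8 = 48
Expected project duration μ = 48 days. Critical path: B → C → E → H → I.

Backward pass:
LF_I = 48; LS_I = 48−8 = 40
LF_H = LS_I = 40; LS_H = 40−7 = 33
LF_G = LS_I = 40; LS_G = 40−16 = 24
LF_F = LS_I = 40; LS_F = 40−13 = 27
LF_E = LS_H = 33; LS_E = 33−12 = 21
LF_D = min(LS_G=24, LS_I=40) = 24; LS_D = 24−6 = 18
LF_C = min(LS_E=21, LS_F=27) = 21; LS_C = 21−9 = 12
LF_B = min(LS_C=12, LS_D=18) = 12; LS_B = 12−12 = 0
LF_A = min(LS_C=12, LS_E=21, LS_F=27) = 12; LS_A = 12−10 = 2
Slack_D = LS_D − ES_D = 18 − 12 = 6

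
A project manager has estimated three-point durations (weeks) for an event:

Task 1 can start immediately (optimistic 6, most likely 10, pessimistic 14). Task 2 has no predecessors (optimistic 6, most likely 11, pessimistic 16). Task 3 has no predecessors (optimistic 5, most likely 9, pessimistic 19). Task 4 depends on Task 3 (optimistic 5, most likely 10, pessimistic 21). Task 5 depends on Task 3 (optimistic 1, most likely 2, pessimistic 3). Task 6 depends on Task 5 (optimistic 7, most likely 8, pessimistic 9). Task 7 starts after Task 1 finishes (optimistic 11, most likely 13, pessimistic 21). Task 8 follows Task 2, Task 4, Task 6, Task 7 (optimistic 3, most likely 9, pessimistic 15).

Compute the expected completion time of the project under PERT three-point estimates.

33 weeks

te_Task 1 = (6 + 4·10 + 14)/6 = 60/6 = 10
te_Task 2 = (6 + 4·11 + 16)/6 = 66/6 = 11
te_Task 3 = (5 + 4·9 + 19)/6 = 60/6 = 10
te_Task 4 = (5 + 4·10 + 21)/6 = 66/6 = 11
te_Task 5 = (1 + 4·2 + 3)/6 = 12/6 = 2
te_Task 6 = (7 + 4·8 + 9)/6 = 48/6 = 8
te_Task 7 = (11 + 4·13 + 21)/6 = 84/6 = 14
te_Task 8 = (3 + 4·9 + 15)/6 = 54/6 = 9

Forward pass:
ES_Task 1 = 0; EF_Task 1 = 10
ES_Task 2 = 0; EF_Task 2 = 11
ES_Task 3 = 0; EF_Task 3 = 10
ES_Task 4 = 10; EF_Task 4 = 10+11 = 21
ES_Task 5 = 10; EF_Task 5 = 10+2 = 12
ES_Task 6 = 12; EF_Task 6 = 12+8 = 20
ES_Task 7 = 10; EF_Task 7 = 10+14 = 24
ES_Task 8 = max(EF_Task 2=11, EF_Task 4=21, EF_Task 6=20, EF_Task 7=24) = 24; EF_Task 8 = 24+9 = 33
Expected project duration μ = 33 weeks. Critical path: Task 1 → Task 7 → Task 8.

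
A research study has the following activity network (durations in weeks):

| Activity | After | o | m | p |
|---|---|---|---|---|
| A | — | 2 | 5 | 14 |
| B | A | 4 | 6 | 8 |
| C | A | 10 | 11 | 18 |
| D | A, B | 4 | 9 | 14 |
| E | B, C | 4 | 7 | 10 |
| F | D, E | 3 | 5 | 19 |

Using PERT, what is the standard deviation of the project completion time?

3.73 weeks

te_A = (2 + 4·5 + 14)/6 = 36/6 = 6; σ²_A = ((14−2)/6)² = 4.000
te_B = (4 + 4·6 + 8)/6 = 36/6 = 6; σ²_B = ((8−4)/6)² = 0.444
te_C = (10 + 4·11 + 18)/6 = 72/6 = 12; σ²_C = ((18−10)/6)² = 1.778
te_D = (4 + 4·9 + 14)/6 = 54/6 = 9; σ²_D = ((14−4)/6)² = 2.778
te_E = (4 + 4·7 + 10)/6 = 42/6 = 7; σ²_E = ((10−4)/6)² = 1.000
te_F = (3 + 4·5 + 19)/6 = 42/6 = 7; σ²_F = ((19−3)/6)² = 7.111

Forward pass:
ES_A = 0; EF_A = 6
ES_B = 6; EF_B = 6+6 = 12
ES_C = 6; EF_C = 6+12 = 18
ES_D = max(EF_A=6, EF_B=12) = 12; EF_D = 12+9 = 21
ES_E = max(EF_B=12, EF_C=18) = 18; EF_E = 18+7 = 25
ES_F = max(EF_D=21, EF_E=25) = 25; EF_F = 25+7 = 32
Expected project duration μ = 32 weeks. Critical path: A → C → E → F.

Variance along critical path = 4.000 + 1.778 + 1.000 + 7.111 = 13.889
σ = √13.889 = 3.727 weeks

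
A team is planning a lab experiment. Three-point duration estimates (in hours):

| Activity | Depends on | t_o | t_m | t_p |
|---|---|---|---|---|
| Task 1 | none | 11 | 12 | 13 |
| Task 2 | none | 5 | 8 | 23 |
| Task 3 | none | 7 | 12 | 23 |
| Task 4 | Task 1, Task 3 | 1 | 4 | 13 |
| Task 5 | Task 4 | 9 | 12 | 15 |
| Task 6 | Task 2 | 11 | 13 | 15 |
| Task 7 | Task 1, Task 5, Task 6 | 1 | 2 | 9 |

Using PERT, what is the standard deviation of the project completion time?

3.73 hours

te_Task 1 = (11 + 4·12 + 13)/6 = 72/6 = 12; σ²_Task 1 = ((13−11)/6)² = 0.111
te_Task 2 = (5 + 4·8 + 23)/6 = 60/6 = 10; σ²_Task 2 = ((23−5)/6)² = 9.000
te_Task 3 = (7 + 4·12 + 23)/6 = 78/6 = 13; σ²_Task 3 = ((23−7)/6)² = 7.111
te_Task 4 = (1 + 4·4 + 13)/6 = 30/6 = 5; σ²_Task 4 = ((13−1)/6)² = 4.000
te_Task 5 = (9 + 4·12 + 15)/6 = 72/6 = 12; σ²_Task 5 = ((15−9)/6)² = 1.000
te_Task 6 = (11 + 4·13 + 15)/6 = 78/6 = 13; σ²_Task 6 = ((15−11)/6)² = 0.444
te_Task 7 = (1 + 4·2 + 9)/6 = 18/6 = 3; σ²_Task 7 = ((9−1)/6)² = 1.778

Forward pass:
ES_Task 1 = 0; EF_Task 1 = 12
ES_Task 2 = 0; EF_Task 2 = 10
ES_Task 3 = 0; EF_Task 3 = 13
ES_Task 4 = max(EF_Task 1=12, EF_Task 3=13) = 13; EF_Task 4 = 13+5 = 18
ES_Task 5 = 18; EF_Task 5 = 18+12 = 30
ES_Task 6 = 10; EF_Task 6 = 10+13 = 23
ES_Task 7 = max(EF_Task 1=12, EF_Task 5=30, EF_Task 6=23) = 30; EF_Task 7 = 30+3 = 33
Expected project duration μ = 33 hours. Critical path: Task 3 → Task 4 → Task 5 → Task 7.

Variance along critical path = 7.111 + 4.000 + 1.000 + 1.778 = 13.889
σ = √13.889 = 3.727 hours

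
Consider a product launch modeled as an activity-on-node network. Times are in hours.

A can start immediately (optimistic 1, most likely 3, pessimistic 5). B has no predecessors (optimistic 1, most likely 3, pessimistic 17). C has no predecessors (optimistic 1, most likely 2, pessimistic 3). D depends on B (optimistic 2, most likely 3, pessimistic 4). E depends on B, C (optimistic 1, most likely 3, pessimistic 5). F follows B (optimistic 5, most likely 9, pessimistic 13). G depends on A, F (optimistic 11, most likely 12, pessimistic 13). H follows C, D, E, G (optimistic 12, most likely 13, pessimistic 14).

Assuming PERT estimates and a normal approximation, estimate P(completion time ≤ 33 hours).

te_A = (1 + 4·3 + 5)/6 = 18/6 = 3; σ²_A = ((5−1)/6)² = 0.444
te_B = (1 + 4·3 + 17)/6 = 30/6 = 5; σ²_B = ((17−1)/6)² = 7.111
te_C = (1 + 4·2 + 3)/6 = 12/6 = 2; σ²_C = ((3−1)/6)² = 0.111
te_D = (2 + 4·3 + 4)/6 = 18/6 = 3; σ²_D = ((4−2)/6)² = 0.111
te_E = (1 + 4·3 + 5)/6 = 18/6 = 3; σ²_E = ((5−1)/6)² = 0.444
te_F = (5 + 4·9 + 13)/6 = 54/6 = 9; σ²_F = ((13−5)/6)² = 1.778
te_G = (11 + 4·12 + 13)/6 = 72/6 = 12; σ²_G = ((13−11)/6)² = 0.111
te_H = (12 + 4·13 + 14)/6 = 78/6 = 13; σ²_H = ((14−12)/6)² = 0.111

Forward pass:
ES_A = 0; EF_A = 3
ES_B = 0; EF_B = 5
ES_C = 0; EF_C = 2
ES_D = 5; EF_D = 5+3 = 8
ES_E = max(EF_B=5, EF_C=2) = 5; EF_E = 5+3 = 8
ES_F = 5; EF_F = 5+9 = 14
ES_G = max(EF_A=3, EF_F=14) = 14; EF_G = 14+12 = 26
ES_H = max(EF_C=2, EF_D=8, EF_E=8, EF_G=26) = 26; EF_H = 26+13 = 39
Expected project duration μ = 39 hours. Critical path: B → F → G → H.

Variance along critical path = 7.111 + 1.778 + 0.111 + 0.111 = 9.111; σ = √9.111 = 3.018 hours.
Z = (33 − 39) / 3.018 = -1.988
P(T ≤ 33) = Φ(-1.988) ≈ 0.023

0.023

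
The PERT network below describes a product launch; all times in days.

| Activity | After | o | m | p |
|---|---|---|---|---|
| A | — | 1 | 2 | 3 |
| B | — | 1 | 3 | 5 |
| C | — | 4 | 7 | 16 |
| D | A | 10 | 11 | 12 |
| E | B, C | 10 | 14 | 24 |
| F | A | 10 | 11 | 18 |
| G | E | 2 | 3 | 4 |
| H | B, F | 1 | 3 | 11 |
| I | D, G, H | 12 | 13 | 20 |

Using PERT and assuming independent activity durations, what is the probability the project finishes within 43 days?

te_A = (1 + 4·2 + 3)/6 = 12/6 = 2; σ²_A = ((3−1)/6)² = 0.111
te_B = (1 + 4·3 + 5)/6 = 18/6 = 3; σ²_B = ((5−1)/6)² = 0.444
te_C = (4 + 4·7 + 16)/6 = 48/6 = 8; σ²_C = ((16−4)/6)² = 4.000
te_D = (10 + 4·11 + 12)/6 = 66/6 = 11; σ²_D = ((12−10)/6)² = 0.111
te_E = (10 + 4·14 + 24)/6 = 90/6 = 15; σ²_E = ((24−10)/6)² = 5.444
te_F = (10 + 4·11 + 18)/6 = 72/6 = 12; σ²_F = ((18−10)/6)² = 1.778
te_G = (2 + 4·3 + 4)/6 = 18/6 = 3; σ²_G = ((4−2)/6)² = 0.111
te_H = (1 + 4·3 + 11)/6 = 24/6 = 4; σ²_H = ((11−1)/6)² = 2.778
te_I = (12 + 4·13 + 20)/6 = 84/6 = 14; σ²_I = ((20−12)/6)² = 1.778

Forward pass:
ES_A = 0; EF_A = 2
ES_B = 0; EF_B = 3
ES_C = 0; EF_C = 8
ES_D = 2; EF_D = 2+11 = 13
ES_E = max(EF_B=3, EF_C=8) = 8; EF_E = 8+15 = 23
ES_F = 2; EF_F = 2+12 = 14
ES_G = 23; EF_G = 23+3 = 26
ES_H = max(EF_B=3, EF_F=14) = 14; EF_H = 14+4 = 18
ES_I = max(EF_D=13, EF_G=26, EF_H=18) = 26; EF_I = 26+14 = 40
Expected project duration μ = 40 days. Critical path: C → E → G → I.

Variance along critical path = 4.000 + 5.444 + 0.111 + 1.778 = 11.333; σ = √11.333 = 3.367 days.
Z = (43 − 40) / 3.367 = 0.891
P(T ≤ 43) = Φ(0.891) ≈ 0.814

0.814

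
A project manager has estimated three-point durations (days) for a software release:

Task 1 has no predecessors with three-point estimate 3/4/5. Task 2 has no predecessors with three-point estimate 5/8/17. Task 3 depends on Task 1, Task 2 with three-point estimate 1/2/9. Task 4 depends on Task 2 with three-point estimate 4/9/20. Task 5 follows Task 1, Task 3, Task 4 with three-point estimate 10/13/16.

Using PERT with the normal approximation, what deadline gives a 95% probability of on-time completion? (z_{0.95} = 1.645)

37.7 days

te_Task 1 = (3 + 4·4 + 5)/6 = 24/6 = 4; σ²_Task 1 = ((5−3)/6)² = 0.111
te_Task 2 = (5 + 4·8 + 17)/6 = 54/6 = 9; σ²_Task 2 = ((17−5)/6)² = 4.000
te_Task 3 = (1 + 4·2 + 9)/6 = 18/6 = 3; σ²_Task 3 = ((9−1)/6)² = 1.778
te_Task 4 = (4 + 4·9 + 20)/6 = 60/6 = 10; σ²_Task 4 = ((20−4)/6)² = 7.111
te_Task 5 = (10 + 4·13 + 16)/6 = 78/6 = 13; σ²_Task 5 = ((16−10)/6)² = 1.000

Forward pass:
ES_Task 1 = 0; EF_Task 1 = 4
ES_Task 2 = 0; EF_Task 2 = 9
ES_Task 3 = max(EF_Task 1=4, EF_Task 2=9) = 9; EF_Task 3 = 9+3 = 12
ES_Task 4 = 9; EF_Task 4 = 9+10 = 19
ES_Task 5 = max(EF_Task 1=4, EF_Task 3=12, EF_Task 4=19) = 19; EF_Task 5 = 19+13 = 32
Expected project duration μ = 32 days. Critical path: Task 2 → Task 4 → Task 5.

Variance along critical path = 4.000 + 7.111 + 1.000 = 12.111; σ = 3.480 days.
D = μ + z·σ = 32 + 1.645·3.480 = 37.7 days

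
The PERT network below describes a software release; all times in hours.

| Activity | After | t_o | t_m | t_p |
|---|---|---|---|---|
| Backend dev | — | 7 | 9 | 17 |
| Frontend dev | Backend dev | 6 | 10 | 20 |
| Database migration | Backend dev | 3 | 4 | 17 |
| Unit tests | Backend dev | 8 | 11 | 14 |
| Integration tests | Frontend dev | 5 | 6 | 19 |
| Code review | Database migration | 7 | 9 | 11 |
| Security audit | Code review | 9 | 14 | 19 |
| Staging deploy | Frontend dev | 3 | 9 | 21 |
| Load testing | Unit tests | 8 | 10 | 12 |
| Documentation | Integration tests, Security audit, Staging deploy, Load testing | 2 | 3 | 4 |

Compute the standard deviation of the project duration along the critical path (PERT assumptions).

3.40 hours

te_Backend dev = (7 + 4·9 + 17)/6 = 60/6 = 10; σ²_Backend dev = ((17−7)/6)² = 2.778
te_Frontend dev = (6 + 4·10 + 20)/6 = 66/6 = 11; σ²_Frontend dev = ((20−6)/6)² = 5.444
te_Database migration = (3 + 4·4 + 17)/6 = 36/6 = 6; σ²_Database migration = ((17−3)/6)² = 5.444
te_Unit tests = (8 + 4·11 + 14)/6 = 66/6 = 11; σ²_Unit tests = ((14−8)/6)² = 1.000
te_Integration tests = (5 + 4·6 + 19)/6 = 48/6 = 8; σ²_Integration tests = ((19−5)/6)² = 5.444
te_Code review = (7 + 4·9 + 11)/6 = 54/6 = 9; σ²_Code review = ((11−7)/6)² = 0.444
te_Security audit = (9 + 4·14 + 19)/6 = 84/6 = 14; σ²_Security audit = ((19−9)/6)² = 2.778
te_Staging deploy = (3 + 4·9 + 21)/6 = 60/6 = 10; σ²_Staging deploy = ((21−3)/6)² = 9.000
te_Load testing = (8 + 4·10 + 12)/6 = 60/6 = 10; σ²_Load testing = ((12−8)/6)² = 0.444
te_Documentation = (2 + 4·3 + 4)/6 = 18/6 = 3; σ²_Documentation = ((4−2)/6)² = 0.111

Forward pass:
ES_Backend dev = 0; EF_Backend dev = 10
ES_Frontend dev = 10; EF_Frontend dev = 10+11 = 21
ES_Database migration = 10; EF_Database migration = 10+6 = 16
ES_Unit tests = 10; EF_Unit tests = 10+11 = 21
ES_Integration tests = 21; EF_Integration tests = 21+8 = 29
ES_Code review = 16; EF_Code review = 16+9 = 25
ES_Security audit = 25; EF_Security audit = 25+14 = 39
ES_Staging deploy = 21; EF_Staging deploy = 21+10 = 31
ES_Load testing = 21; EF_Load testing = 21+10 = 31
ES_Documentation = max(EF_Integration tests=29, EF_Security audit=39, EF_Staging deploy=31, EF_Load testing=31) = 39; EF_Documentation = 39+3 = 42
Expected project duration μ = 42 hours. Critical path: Backend dev → Database migration → Code review → Security audit → Documentation.

Variance along critical path = 2.778 + 5.444 + 0.444 + 2.778 + 0.111 = 11.556
σ = √11.556 = 3.399 hours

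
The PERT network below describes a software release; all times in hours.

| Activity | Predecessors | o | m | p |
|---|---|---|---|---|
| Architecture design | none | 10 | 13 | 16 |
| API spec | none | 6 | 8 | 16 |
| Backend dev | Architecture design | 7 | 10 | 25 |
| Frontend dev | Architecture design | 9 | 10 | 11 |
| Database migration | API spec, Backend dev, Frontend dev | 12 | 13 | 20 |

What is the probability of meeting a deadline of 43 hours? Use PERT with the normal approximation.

0.878

te_Architecture design = (10 + 4·13 + 16)/6 = 78/6 = 13; σ²_Architecture design = ((16−10)/6)² = 1.000
te_API spec = (6 + 4·8 + 16)/6 = 54/6 = 9; σ²_API spec = ((16−6)/6)² = 2.778
te_Backend dev = (7 + 4·10 + 25)/6 = 72/6 = 12; σ²_Backend dev = ((25−7)/6)² = 9.000
te_Frontend dev = (9 + 4·10 + 11)/6 = 60/6 = 10; σ²_Frontend dev = ((11−9)/6)² = 0.111
te_Database migration = (12 + 4·13 + 20)/6 = 84/6 = 14; σ²_Database migration = ((20−12)/6)² = 1.778

Forward pass:
ES_Architecture design = 0; EF_Architecture design = 13
ES_API spec = 0; EF_API spec = 9
ES_Backend dev = 13; EF_Backend dev = 13+12 = 25
ES_Frontend dev = 13; EF_Frontend dev = 13+10 = 23
ES_Database migration = max(EF_API spec=9, EF_Backend dev=25, EF_Frontend dev=23) = 25; EF_Database migration = 25+14 = 39
Expected project duration μ = 39 hours. Critical path: Architecture design → Backend dev → Database migration.

Variance along critical path = 1.000 + 9.000 + 1.778 = 11.778; σ = √11.778 = 3.432 hours.
Z = (43 − 39) / 3.432 = 1.166
P(T ≤ 43) = Φ(1.166) ≈ 0.878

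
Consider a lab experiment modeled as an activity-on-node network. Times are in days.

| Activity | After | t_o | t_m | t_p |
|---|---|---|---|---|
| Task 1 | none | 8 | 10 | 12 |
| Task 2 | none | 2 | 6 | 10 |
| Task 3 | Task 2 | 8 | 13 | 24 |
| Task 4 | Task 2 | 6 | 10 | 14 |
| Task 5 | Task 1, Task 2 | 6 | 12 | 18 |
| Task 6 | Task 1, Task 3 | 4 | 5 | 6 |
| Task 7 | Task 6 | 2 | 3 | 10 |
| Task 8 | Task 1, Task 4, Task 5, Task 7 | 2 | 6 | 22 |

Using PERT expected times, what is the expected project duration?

te_Task 1 = (8 + 4·10 + 12)/6 = 60/6 = 10
te_Task 2 = (2 + 4·6 + 10)/6 = 36/6 = 6
te_Task 3 = (8 + 4·13 + 24)/6 = 84/6 = 14
te_Task 4 = (6 + 4·10 + 14)/6 = 60/6 = 10
te_Task 5 = (6 + 4·12 + 18)/6 = 72/6 = 12
te_Task 6 = (4 + 4·5 + 6)/6 = 30/6 = 5
te_Task 7 = (2 + 4·3 + 10)/6 = 24/6 = 4
te_Task 8 = (2 + 4·6 + 22)/6 = 48/6 = 8

Forward pass:
ES_Task 1 = 0; EF_Task 1 = 10
ES_Task 2 = 0; EF_Task 2 = 6
ES_Task 3 = 6; EF_Task 3 = 6+14 = 20
ES_Task 4 = 6; EF_Task 4 = 6+10 = 16
ES_Task 5 = max(EF_Task 1=10, EF_Task 2=6) = 10; EF_Task 5 = 10+12 = 22
ES_Task 6 = max(EF_Task 1=10, EF_Task 3=20) = 20; EF_Task 6 = 20+5 = 25
ES_Task 7 = 25; EF_Task 7 = 25+4 = 29
ES_Task 8 = max(EF_Task 1=10, EF_Task 4=16, EF_Task 5=22, EF_Task 7=29) = 29; EF_Task 8 = 29+8 = 37
Expected project duration μ = 37 days. Critical path: Task 2 → Task 3 → Task 6 → Task 7 → Task 8.

37 days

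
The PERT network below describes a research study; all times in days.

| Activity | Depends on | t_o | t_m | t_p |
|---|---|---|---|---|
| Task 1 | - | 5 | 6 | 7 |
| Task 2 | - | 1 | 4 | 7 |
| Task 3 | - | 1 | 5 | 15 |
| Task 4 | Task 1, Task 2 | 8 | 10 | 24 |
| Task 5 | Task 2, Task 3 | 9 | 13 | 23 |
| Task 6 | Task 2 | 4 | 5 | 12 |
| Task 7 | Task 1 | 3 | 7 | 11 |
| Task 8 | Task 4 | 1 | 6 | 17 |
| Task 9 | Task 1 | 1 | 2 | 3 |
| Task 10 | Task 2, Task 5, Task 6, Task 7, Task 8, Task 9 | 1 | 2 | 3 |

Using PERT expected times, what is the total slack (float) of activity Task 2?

2 days

te_Task 1 = (5 + 4·6 + 7)/6 = 36/6 = 6
te_Task 2 = (1 + 4·4 + 7)/6 = 24/6 = 4
te_Task 3 = (1 + 4·5 + 15)/6 = 36/6 = 6
te_Task 4 = (8 + 4·10 + 24)/6 = 72/6 = 12
te_Task 5 = (9 + 4·13 + 23)/6 = 84/6 = 14
te_Task 6 = (4 + 4·5 + 12)/6 = 36/6 = 6
te_Task 7 = (3 + 4·7 + 11)/6 = 42/6 = 7
te_Task 8 = (1 + 4·6 + 17)/6 = 42/6 = 7
te_Task 9 = (1 + 4·2 + 3)/6 = 12/6 = 2
te_Task 10 = (1 + 4·2 + 3)/6 = 12/6 = 2

Forward pass:
ES_Task 1 = 0; EF_Task 1 = 6
ES_Task 2 = 0; EF_Task 2 = 4
ES_Task 3 = 0; EF_Task 3 = 6
ES_Task 4 = max(EF_Task 1=6, EF_Task 2=4) = 6; EF_Task 4 = 6+12 = 18
ES_Task 5 = max(EF_Task 2=4, EF_Task 3=6) = 6; EF_Task 5 = 6+14 = 20
ES_Task 6 = 4; EF_Task 6 = 4+6 = 10
ES_Task 7 = 6; EF_Task 7 = 6+7 = 13
ES_Task 8 = 18; EF_Task 8 = 18+7 = 25
ES_Task 9 = 6; EF_Task 9 = 6+2 = 8
ES_Task 10 = max(EF_Task 2=4, EF_Task 5=20, EF_Task 6=10, EF_Task 7=13, EF_Task 8=25, EF_Task 9=8) = 25; EF_Task 10 = 25+2 = 27
Expected project duration μ = 27 days. Critical path: Task 1 → Task 4 → Task 8 → Task 10.

Backward pass:
LF_Task 10 = 27; LS_Task 10 = 27−2 = 25
LF_Task 9 = LS_Task 10 = 25; LS_Task 9 = 25−2 = 23
LF_Task 8 = LS_Task 10 = 25; LS_Task 8 = 25−7 = 18
LF_Task 7 = LS_Task 10 = 25; LS_Task 7 = 25−7 = 18
LF_Task 6 = LS_Task 10 = 25; LS_Task 6 = 25−6 = 19
LF_Task 5 = LS_Task 10 = 25; LS_Task 5 = 25−14 = 11
LF_Task 4 = LS_Task 8 = 18; LS_Task 4 = 18−12 = 6
LF_Task 3 = LS_Task 5 = 11; LS_Task 3 = 11−6 = 5
LF_Task 2 = min(LS_Task 4=6, LS_Task 5=11, LS_Task 6=19, LS_Task 10=25) = 6; LS_Task 2 = 6−4 = 2
LF_Task 1 = min(LS_Task 4=6, LS_Task 7=18, LS_Task 9=23) = 6; LS_Task 1 = 6−6 = 0
Slack_Task 2 = LS_Task 2 − ES_Task 2 = 2 − 0 = 2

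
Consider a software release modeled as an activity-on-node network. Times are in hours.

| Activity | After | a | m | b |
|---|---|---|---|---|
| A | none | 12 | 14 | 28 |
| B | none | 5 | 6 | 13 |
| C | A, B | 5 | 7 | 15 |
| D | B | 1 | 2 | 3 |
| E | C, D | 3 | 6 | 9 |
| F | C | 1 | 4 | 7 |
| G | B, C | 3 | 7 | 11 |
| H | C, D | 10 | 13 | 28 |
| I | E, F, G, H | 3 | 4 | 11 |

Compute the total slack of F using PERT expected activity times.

te_A = (12 + 4·14 + 28)/6 = 96/6 = 16
te_B = (5 + 4·6 + 13)/6 = 42/6 = 7
te_C = (5 + 4·7 + 15)/6 = 48/6 = 8
te_D = (1 + 4·2 + 3)/6 = 12/6 = 2
te_E = (3 + 4·6 + 9)/6 = 36/6 = 6
te_F = (1 + 4·4 + 7)/6 = 24/6 = 4
te_G = (3 + 4·7 + 11)/6 = 42/6 = 7
te_H = (10 + 4·13 + 28)/6 = 90/6 = 15
te_I = (3 + 4·4 + 11)/6 = 30/6 = 5

Forward pass:
ES_A = 0; EF_A = 16
ES_B = 0; EF_B = 7
ES_C = max(EF_A=16, EF_B=7) = 16; EF_C = 16+8 = 24
ES_D = 7; EF_D = 7+2 = 9
ES_E = max(EF_C=24, EF_D=9) = 24; EF_E = 24+6 = 30
ES_F = 24; EF_F = 24+4 = 28
ES_G = max(EF_B=7, EF_C=24) = 24; EF_G = 24+7 = 31
ES_H = max(EF_C=24, EF_D=9) = 24; EF_H = 24+15 = 39
ES_I = max(EF_E=30, EF_F=28, EF_G=31, EF_H=39) = 39; EF_I = 39+5 = 44
Expected project duration μ = 44 hours. Critical path: A → C → H → I.

Backward pass:
LF_I = 44; LS_I = 44−5 = 39
LF_H = LS_I = 39; LS_H = 39−15 = 24
LF_G = LS_I = 39; LS_G = 39−7 = 32
LF_F = LS_I = 39; LS_F = 39−4 = 35
LF_E = LS_I = 39; LS_E = 39−6 = 33
LF_D = min(LS_E=33, LS_H=24) = 24; LS_D = 24−2 = 22
LF_C = min(LS_E=33, LS_F=35, LS_G=32, LS_H=24) = 24; LS_C = 24−8 = 16
LF_B = min(LS_C=16, LS_D=22, LS_G=32) = 16; LS_B = 16−7 = 9
LF_A = LS_C = 16; LS_A = 16−16 = 0
Slack_F = LS_F − ES_F = 35 − 24 = 11

11 hours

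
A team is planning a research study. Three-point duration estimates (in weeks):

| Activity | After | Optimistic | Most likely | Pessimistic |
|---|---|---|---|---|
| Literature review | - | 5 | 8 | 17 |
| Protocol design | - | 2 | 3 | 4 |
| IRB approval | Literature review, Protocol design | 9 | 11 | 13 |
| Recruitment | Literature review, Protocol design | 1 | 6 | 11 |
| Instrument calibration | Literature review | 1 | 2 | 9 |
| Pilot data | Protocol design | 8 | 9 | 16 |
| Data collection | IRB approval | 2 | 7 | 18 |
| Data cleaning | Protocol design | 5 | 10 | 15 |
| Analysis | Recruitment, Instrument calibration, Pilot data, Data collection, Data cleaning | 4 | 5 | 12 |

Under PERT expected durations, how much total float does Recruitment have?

te_Literature review = (5 + 4·8 + 17)/6 = 54/6 = 9
te_Protocol design = (2 + 4·3 + 4)/6 = 18/6 = 3
te_IRB approval = (9 + 4·11 + 13)/6 = 66/6 = 11
te_Recruitment = (1 + 4·6 + 11)/6 = 36/6 = 6
te_Instrument calibration = (1 + 4·2 + 9)/6 = 18/6 = 3
te_Pilot data = (8 + 4·9 + 16)/6 = 60/6 = 10
te_Data collection = (2 + 4·7 + 18)/6 = 48/6 = 8
te_Data cleaning = (5 + 4·10 + 15)/6 = 60/6 = 10
te_Analysis = (4 + 4·5 + 12)/6 = 36/6 = 6

Forward pass:
ES_Literature review = 0; EF_Literature review = 9
ES_Protocol design = 0; EF_Protocol design = 3
ES_IRB approval = max(EF_Literature review=9, EF_Protocol design=3) = 9; EF_IRB approval = 9+11 = 20
ES_Recruitment = max(EF_Literature review=9, EF_Protocol design=3) = 9; EF_Recruitment = 9+6 = 15
ES_Instrument calibration = 9; EF_Instrument calibration = 9+3 = 12
ES_Pilot data = 3; EF_Pilot data = 3+10 = 13
ES_Data collection = 20; EF_Data collection = 20+8 = 28
ES_Data cleaning = 3; EF_Data cleaning = 3+10 = 13
ES_Analysis = max(EF_Recruitment=15, EF_Instrument calibration=12, EF_Pilot data=13, EF_Data collection=28, EF_Data cleaning=13) = 28; EF_Analysis = 28+6 = 34
Expected project duration μ = 34 weeks. Critical path: Literature review → IRB approval → Data collection → Analysis.

Backward pass:
LF_Analysis = 34; LS_Analysis = 34−6 = 28
LF_Data cleaning = LS_Analysis = 28; LS_Data cleaning = 28−10 = 18
LF_Data collection = LS_Analysis = 28; LS_Data collection = 28−8 = 20
LF_Pilot data = LS_Analysis = 28; LS_Pilot data = 28−10 = 18
LF_Instrument calibration = LS_Analysis = 28; LS_Instrument calibration = 28−3 = 25
LF_Recruitment = LS_Analysis = 28; LS_Recruitment = 28−6 = 22
LF_IRB approval = LS_Data collection = 20; LS_IRB approval = 20−11 = 9
LF_Protocol design = min(LS_IRB approval=9, LS_Recruitment=22, LS_Pilot data=18, LS_Data cleaning=18) = 9; LS_Protocol design = 9−3 = 6
LF_Literature review = min(LS_IRB approval=9, LS_Recruitment=22, LS_Instrument calibration=25) = 9; LS_Literature review = 9−9 = 0
Slack_Recruitment = LS_Recruitment − ES_Recruitment = 22 − 9 = 13

13 weeks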